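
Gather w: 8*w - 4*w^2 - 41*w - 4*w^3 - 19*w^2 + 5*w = -4*w^3 - 23*w^2 - 28*w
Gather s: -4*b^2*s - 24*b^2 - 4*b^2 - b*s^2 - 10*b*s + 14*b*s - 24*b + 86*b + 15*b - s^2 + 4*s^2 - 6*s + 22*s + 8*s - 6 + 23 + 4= -28*b^2 + 77*b + s^2*(3 - b) + s*(-4*b^2 + 4*b + 24) + 21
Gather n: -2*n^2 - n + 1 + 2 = -2*n^2 - n + 3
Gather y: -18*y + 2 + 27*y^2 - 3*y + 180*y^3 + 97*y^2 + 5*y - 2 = 180*y^3 + 124*y^2 - 16*y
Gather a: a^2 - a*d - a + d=a^2 + a*(-d - 1) + d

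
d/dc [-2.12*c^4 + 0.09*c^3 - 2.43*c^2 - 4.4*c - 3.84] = -8.48*c^3 + 0.27*c^2 - 4.86*c - 4.4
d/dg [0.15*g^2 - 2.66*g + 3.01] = 0.3*g - 2.66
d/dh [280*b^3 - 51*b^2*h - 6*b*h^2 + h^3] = -51*b^2 - 12*b*h + 3*h^2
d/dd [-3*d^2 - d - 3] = -6*d - 1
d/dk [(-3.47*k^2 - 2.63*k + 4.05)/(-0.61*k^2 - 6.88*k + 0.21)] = (22.2693*k^2 + 3.4836*k + 27.3117)/(0.3721*k^4 + 8.3936*k^3 + 47.0782*k^2 - 2.8896*k + 0.0441)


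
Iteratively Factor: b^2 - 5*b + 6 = (b - 3)*(b - 2)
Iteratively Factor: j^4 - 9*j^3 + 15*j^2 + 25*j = (j - 5)*(j^3 - 4*j^2 - 5*j) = (j - 5)*(j + 1)*(j^2 - 5*j) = (j - 5)^2*(j + 1)*(j)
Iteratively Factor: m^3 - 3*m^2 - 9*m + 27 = (m + 3)*(m^2 - 6*m + 9) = (m - 3)*(m + 3)*(m - 3)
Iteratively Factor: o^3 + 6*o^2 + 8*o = (o)*(o^2 + 6*o + 8) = o*(o + 2)*(o + 4)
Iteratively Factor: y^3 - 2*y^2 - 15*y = (y - 5)*(y^2 + 3*y) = (y - 5)*(y + 3)*(y)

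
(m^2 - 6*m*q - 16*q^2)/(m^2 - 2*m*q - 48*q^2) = (m + 2*q)/(m + 6*q)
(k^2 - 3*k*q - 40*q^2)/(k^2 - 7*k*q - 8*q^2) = (k + 5*q)/(k + q)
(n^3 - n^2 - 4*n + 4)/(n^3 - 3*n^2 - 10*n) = (n^2 - 3*n + 2)/(n*(n - 5))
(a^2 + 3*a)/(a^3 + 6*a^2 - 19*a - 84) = a/(a^2 + 3*a - 28)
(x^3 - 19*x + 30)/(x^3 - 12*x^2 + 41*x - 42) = (x + 5)/(x - 7)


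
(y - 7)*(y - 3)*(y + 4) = y^3 - 6*y^2 - 19*y + 84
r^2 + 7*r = r*(r + 7)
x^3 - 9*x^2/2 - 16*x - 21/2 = (x - 7)*(x + 1)*(x + 3/2)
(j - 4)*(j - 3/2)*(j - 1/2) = j^3 - 6*j^2 + 35*j/4 - 3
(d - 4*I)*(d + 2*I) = d^2 - 2*I*d + 8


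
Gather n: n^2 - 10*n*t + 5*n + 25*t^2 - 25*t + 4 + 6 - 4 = n^2 + n*(5 - 10*t) + 25*t^2 - 25*t + 6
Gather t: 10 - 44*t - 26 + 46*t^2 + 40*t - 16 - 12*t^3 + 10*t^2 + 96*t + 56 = -12*t^3 + 56*t^2 + 92*t + 24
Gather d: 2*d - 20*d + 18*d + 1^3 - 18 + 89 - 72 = 0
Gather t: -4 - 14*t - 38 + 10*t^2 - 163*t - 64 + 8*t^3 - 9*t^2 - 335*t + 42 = 8*t^3 + t^2 - 512*t - 64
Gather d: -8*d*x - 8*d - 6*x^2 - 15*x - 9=d*(-8*x - 8) - 6*x^2 - 15*x - 9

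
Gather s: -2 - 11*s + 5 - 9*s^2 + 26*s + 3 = -9*s^2 + 15*s + 6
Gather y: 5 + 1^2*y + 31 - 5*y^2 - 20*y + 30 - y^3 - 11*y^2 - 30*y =-y^3 - 16*y^2 - 49*y + 66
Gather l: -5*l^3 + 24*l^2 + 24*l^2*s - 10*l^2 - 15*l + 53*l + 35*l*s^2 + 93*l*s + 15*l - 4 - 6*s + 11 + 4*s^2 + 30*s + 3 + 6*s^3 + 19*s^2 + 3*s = -5*l^3 + l^2*(24*s + 14) + l*(35*s^2 + 93*s + 53) + 6*s^3 + 23*s^2 + 27*s + 10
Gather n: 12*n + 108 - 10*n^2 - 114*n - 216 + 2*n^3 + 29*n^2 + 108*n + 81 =2*n^3 + 19*n^2 + 6*n - 27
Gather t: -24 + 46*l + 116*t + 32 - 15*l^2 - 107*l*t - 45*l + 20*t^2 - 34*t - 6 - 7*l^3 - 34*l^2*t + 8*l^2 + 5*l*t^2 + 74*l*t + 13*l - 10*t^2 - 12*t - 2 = -7*l^3 - 7*l^2 + 14*l + t^2*(5*l + 10) + t*(-34*l^2 - 33*l + 70)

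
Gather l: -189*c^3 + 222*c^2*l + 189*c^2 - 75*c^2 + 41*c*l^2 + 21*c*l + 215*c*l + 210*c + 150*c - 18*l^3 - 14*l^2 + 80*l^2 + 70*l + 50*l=-189*c^3 + 114*c^2 + 360*c - 18*l^3 + l^2*(41*c + 66) + l*(222*c^2 + 236*c + 120)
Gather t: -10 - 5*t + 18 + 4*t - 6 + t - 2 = 0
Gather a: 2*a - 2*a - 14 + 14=0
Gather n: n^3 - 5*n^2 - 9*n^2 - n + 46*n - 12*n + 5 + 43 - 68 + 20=n^3 - 14*n^2 + 33*n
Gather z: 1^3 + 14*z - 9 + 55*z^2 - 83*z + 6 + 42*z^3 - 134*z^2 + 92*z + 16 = 42*z^3 - 79*z^2 + 23*z + 14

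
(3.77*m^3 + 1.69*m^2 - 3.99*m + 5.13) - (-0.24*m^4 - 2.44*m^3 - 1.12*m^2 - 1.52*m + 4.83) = 0.24*m^4 + 6.21*m^3 + 2.81*m^2 - 2.47*m + 0.3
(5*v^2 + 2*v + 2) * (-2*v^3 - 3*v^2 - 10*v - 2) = -10*v^5 - 19*v^4 - 60*v^3 - 36*v^2 - 24*v - 4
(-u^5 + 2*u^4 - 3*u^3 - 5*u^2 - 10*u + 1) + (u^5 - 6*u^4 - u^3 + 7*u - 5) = -4*u^4 - 4*u^3 - 5*u^2 - 3*u - 4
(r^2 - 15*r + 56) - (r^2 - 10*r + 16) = 40 - 5*r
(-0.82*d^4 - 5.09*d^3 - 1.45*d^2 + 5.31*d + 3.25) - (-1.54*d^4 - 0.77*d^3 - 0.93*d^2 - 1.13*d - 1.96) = 0.72*d^4 - 4.32*d^3 - 0.52*d^2 + 6.44*d + 5.21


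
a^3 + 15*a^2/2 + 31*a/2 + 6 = (a + 1/2)*(a + 3)*(a + 4)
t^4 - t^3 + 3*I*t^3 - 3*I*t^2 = t^2*(t - 1)*(t + 3*I)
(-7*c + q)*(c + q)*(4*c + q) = -28*c^3 - 31*c^2*q - 2*c*q^2 + q^3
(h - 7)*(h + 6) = h^2 - h - 42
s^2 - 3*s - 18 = (s - 6)*(s + 3)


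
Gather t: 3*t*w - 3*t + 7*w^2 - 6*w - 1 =t*(3*w - 3) + 7*w^2 - 6*w - 1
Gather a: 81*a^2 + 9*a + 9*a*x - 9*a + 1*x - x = 81*a^2 + 9*a*x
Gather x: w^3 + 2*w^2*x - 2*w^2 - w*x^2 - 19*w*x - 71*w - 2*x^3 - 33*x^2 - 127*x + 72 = w^3 - 2*w^2 - 71*w - 2*x^3 + x^2*(-w - 33) + x*(2*w^2 - 19*w - 127) + 72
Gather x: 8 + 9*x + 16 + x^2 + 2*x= x^2 + 11*x + 24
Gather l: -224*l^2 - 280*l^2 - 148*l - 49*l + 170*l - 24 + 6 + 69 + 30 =-504*l^2 - 27*l + 81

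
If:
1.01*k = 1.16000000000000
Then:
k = 1.15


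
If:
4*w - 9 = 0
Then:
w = 9/4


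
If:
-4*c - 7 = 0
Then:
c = -7/4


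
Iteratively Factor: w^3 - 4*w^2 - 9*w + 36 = (w - 3)*(w^2 - w - 12) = (w - 4)*(w - 3)*(w + 3)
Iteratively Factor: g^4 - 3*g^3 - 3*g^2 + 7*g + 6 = (g + 1)*(g^3 - 4*g^2 + g + 6) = (g + 1)^2*(g^2 - 5*g + 6) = (g - 2)*(g + 1)^2*(g - 3)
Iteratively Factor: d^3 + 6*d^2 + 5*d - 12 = (d + 4)*(d^2 + 2*d - 3) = (d + 3)*(d + 4)*(d - 1)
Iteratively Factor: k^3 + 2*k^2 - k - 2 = (k + 1)*(k^2 + k - 2) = (k + 1)*(k + 2)*(k - 1)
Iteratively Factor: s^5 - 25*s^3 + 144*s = (s - 4)*(s^4 + 4*s^3 - 9*s^2 - 36*s) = (s - 4)*(s - 3)*(s^3 + 7*s^2 + 12*s) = s*(s - 4)*(s - 3)*(s^2 + 7*s + 12) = s*(s - 4)*(s - 3)*(s + 4)*(s + 3)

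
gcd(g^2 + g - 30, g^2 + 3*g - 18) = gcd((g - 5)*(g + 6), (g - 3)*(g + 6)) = g + 6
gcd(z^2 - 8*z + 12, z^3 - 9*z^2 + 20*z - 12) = z^2 - 8*z + 12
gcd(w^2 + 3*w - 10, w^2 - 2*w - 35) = w + 5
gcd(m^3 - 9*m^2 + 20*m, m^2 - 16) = m - 4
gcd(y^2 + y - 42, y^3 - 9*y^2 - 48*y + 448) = y + 7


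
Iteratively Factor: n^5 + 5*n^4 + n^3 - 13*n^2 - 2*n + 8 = (n + 1)*(n^4 + 4*n^3 - 3*n^2 - 10*n + 8) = (n + 1)*(n + 2)*(n^3 + 2*n^2 - 7*n + 4) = (n - 1)*(n + 1)*(n + 2)*(n^2 + 3*n - 4) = (n - 1)*(n + 1)*(n + 2)*(n + 4)*(n - 1)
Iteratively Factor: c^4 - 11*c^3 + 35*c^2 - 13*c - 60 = (c + 1)*(c^3 - 12*c^2 + 47*c - 60) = (c - 5)*(c + 1)*(c^2 - 7*c + 12) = (c - 5)*(c - 4)*(c + 1)*(c - 3)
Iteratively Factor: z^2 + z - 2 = (z - 1)*(z + 2)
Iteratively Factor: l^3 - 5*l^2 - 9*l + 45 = (l + 3)*(l^2 - 8*l + 15) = (l - 5)*(l + 3)*(l - 3)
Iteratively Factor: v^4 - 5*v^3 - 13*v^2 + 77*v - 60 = (v + 4)*(v^3 - 9*v^2 + 23*v - 15) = (v - 3)*(v + 4)*(v^2 - 6*v + 5) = (v - 3)*(v - 1)*(v + 4)*(v - 5)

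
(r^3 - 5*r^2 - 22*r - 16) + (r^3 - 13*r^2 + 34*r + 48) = 2*r^3 - 18*r^2 + 12*r + 32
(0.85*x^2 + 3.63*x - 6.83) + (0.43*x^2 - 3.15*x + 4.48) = 1.28*x^2 + 0.48*x - 2.35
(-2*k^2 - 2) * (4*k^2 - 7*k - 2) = -8*k^4 + 14*k^3 - 4*k^2 + 14*k + 4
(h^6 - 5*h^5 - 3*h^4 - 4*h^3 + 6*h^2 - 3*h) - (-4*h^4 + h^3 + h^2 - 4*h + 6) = h^6 - 5*h^5 + h^4 - 5*h^3 + 5*h^2 + h - 6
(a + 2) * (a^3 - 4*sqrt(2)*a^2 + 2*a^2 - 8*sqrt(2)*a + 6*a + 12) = a^4 - 4*sqrt(2)*a^3 + 4*a^3 - 16*sqrt(2)*a^2 + 10*a^2 - 16*sqrt(2)*a + 24*a + 24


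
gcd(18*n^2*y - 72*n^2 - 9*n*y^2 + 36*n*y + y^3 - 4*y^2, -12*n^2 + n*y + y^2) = -3*n + y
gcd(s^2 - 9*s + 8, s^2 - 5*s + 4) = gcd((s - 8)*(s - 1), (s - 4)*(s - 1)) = s - 1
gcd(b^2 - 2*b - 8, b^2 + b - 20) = b - 4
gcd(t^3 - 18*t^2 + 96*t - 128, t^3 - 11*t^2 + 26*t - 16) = t^2 - 10*t + 16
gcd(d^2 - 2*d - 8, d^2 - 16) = d - 4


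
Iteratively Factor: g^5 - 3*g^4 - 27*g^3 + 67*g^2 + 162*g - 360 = (g - 3)*(g^4 - 27*g^2 - 14*g + 120) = (g - 3)*(g - 2)*(g^3 + 2*g^2 - 23*g - 60) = (g - 3)*(g - 2)*(g + 3)*(g^2 - g - 20) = (g - 3)*(g - 2)*(g + 3)*(g + 4)*(g - 5)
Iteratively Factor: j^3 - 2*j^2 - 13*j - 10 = (j + 1)*(j^2 - 3*j - 10) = (j + 1)*(j + 2)*(j - 5)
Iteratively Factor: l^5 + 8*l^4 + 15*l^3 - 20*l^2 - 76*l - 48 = (l + 1)*(l^4 + 7*l^3 + 8*l^2 - 28*l - 48) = (l + 1)*(l + 4)*(l^3 + 3*l^2 - 4*l - 12) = (l + 1)*(l + 2)*(l + 4)*(l^2 + l - 6) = (l - 2)*(l + 1)*(l + 2)*(l + 4)*(l + 3)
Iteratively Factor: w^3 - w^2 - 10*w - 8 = (w - 4)*(w^2 + 3*w + 2) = (w - 4)*(w + 1)*(w + 2)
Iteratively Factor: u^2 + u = (u)*(u + 1)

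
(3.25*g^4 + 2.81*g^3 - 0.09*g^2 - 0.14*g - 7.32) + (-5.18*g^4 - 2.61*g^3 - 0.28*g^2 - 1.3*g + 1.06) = -1.93*g^4 + 0.2*g^3 - 0.37*g^2 - 1.44*g - 6.26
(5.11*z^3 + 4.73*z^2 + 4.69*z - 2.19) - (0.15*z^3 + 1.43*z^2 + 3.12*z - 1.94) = 4.96*z^3 + 3.3*z^2 + 1.57*z - 0.25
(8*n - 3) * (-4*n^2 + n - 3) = -32*n^3 + 20*n^2 - 27*n + 9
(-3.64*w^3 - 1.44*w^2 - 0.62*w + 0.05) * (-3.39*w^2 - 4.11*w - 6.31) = 12.3396*w^5 + 19.842*w^4 + 30.9886*w^3 + 11.4651*w^2 + 3.7067*w - 0.3155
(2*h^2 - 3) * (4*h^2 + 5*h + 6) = 8*h^4 + 10*h^3 - 15*h - 18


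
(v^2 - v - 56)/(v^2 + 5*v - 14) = (v - 8)/(v - 2)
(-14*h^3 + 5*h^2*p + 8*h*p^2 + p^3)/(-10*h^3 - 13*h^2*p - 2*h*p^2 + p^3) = (-7*h^2 + 6*h*p + p^2)/(-5*h^2 - 4*h*p + p^2)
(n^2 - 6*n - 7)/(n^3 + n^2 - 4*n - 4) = (n - 7)/(n^2 - 4)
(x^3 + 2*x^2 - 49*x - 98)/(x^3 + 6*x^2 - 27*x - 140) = (x^2 - 5*x - 14)/(x^2 - x - 20)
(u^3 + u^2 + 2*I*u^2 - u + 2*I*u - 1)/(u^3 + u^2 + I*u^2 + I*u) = (u + I)/u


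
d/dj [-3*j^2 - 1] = -6*j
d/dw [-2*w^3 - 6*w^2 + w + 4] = -6*w^2 - 12*w + 1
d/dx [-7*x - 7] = -7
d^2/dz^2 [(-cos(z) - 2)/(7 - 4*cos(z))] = 15*(4*sin(z)^2 - 7*cos(z) + 4)/(4*cos(z) - 7)^3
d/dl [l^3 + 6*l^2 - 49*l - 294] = 3*l^2 + 12*l - 49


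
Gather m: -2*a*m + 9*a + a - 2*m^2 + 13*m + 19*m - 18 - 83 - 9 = 10*a - 2*m^2 + m*(32 - 2*a) - 110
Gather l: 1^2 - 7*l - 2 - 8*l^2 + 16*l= -8*l^2 + 9*l - 1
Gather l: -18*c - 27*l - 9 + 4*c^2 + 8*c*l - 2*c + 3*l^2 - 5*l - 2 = 4*c^2 - 20*c + 3*l^2 + l*(8*c - 32) - 11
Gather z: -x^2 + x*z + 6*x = -x^2 + x*z + 6*x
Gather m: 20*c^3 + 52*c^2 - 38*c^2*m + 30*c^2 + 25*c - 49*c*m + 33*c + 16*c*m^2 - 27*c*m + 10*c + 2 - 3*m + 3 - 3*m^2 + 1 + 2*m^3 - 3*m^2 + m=20*c^3 + 82*c^2 + 68*c + 2*m^3 + m^2*(16*c - 6) + m*(-38*c^2 - 76*c - 2) + 6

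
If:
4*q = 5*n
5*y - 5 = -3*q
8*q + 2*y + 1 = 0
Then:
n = -6/17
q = -15/34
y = 43/34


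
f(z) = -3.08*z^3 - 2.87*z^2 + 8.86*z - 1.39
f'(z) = -9.24*z^2 - 5.74*z + 8.86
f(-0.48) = -5.96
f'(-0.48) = 9.49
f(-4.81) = 232.35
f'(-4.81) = -177.31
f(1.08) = 0.95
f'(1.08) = -8.12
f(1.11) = 0.70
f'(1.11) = -8.90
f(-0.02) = -1.57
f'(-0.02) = 8.97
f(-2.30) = 0.52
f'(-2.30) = -26.82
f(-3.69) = 81.59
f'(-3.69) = -95.77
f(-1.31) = -11.00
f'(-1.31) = 0.52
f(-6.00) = 507.41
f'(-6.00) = -289.34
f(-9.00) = 1931.72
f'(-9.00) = -687.92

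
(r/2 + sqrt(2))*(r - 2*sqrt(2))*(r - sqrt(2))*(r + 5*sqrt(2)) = r^4/2 + 2*sqrt(2)*r^3 - 9*r^2 - 16*sqrt(2)*r + 40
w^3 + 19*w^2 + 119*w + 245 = (w + 5)*(w + 7)^2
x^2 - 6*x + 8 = (x - 4)*(x - 2)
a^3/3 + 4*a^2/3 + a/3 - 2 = (a/3 + 1)*(a - 1)*(a + 2)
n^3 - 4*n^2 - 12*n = n*(n - 6)*(n + 2)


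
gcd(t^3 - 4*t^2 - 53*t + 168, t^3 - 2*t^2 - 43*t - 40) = t - 8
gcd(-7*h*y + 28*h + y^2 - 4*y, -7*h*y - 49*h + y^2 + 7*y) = -7*h + y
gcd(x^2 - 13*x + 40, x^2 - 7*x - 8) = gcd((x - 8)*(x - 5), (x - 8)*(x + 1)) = x - 8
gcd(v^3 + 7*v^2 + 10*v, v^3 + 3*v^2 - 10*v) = v^2 + 5*v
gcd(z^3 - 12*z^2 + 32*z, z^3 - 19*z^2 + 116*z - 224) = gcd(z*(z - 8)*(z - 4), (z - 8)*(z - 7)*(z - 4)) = z^2 - 12*z + 32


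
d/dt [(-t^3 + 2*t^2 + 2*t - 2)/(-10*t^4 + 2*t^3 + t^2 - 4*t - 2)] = (-10*t^6 + 40*t^5 + 55*t^4 - 80*t^3 + 8*t^2 - 4*t - 12)/(100*t^8 - 40*t^7 - 16*t^6 + 84*t^5 + 25*t^4 - 16*t^3 + 12*t^2 + 16*t + 4)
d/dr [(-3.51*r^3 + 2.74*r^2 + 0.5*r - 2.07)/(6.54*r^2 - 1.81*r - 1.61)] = (-22.9554*r^4 + 12.7062*r^3 + 8.7239*r^2 + 18.2528*r - 4.5517)/(42.7716*r^4 - 23.6748*r^3 - 17.7827*r^2 + 5.8282*r + 2.5921)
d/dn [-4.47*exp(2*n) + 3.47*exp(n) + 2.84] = (3.47 - 8.94*exp(n))*exp(n)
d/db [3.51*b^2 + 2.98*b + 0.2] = 7.02*b + 2.98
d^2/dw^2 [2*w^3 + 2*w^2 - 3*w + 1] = 12*w + 4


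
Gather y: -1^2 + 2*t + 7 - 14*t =6 - 12*t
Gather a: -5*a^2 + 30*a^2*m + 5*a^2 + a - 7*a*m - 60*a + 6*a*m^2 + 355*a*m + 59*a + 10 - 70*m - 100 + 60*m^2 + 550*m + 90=30*a^2*m + a*(6*m^2 + 348*m) + 60*m^2 + 480*m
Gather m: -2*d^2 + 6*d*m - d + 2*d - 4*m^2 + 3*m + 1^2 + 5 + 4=-2*d^2 + d - 4*m^2 + m*(6*d + 3) + 10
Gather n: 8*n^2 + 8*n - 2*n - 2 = 8*n^2 + 6*n - 2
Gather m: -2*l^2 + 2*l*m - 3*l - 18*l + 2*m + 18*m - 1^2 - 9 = -2*l^2 - 21*l + m*(2*l + 20) - 10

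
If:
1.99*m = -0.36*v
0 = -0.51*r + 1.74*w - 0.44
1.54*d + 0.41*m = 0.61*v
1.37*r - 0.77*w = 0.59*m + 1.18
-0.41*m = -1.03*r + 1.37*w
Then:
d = -11.67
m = 4.75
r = 3.65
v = -26.27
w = 1.32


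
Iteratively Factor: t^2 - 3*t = (t - 3)*(t)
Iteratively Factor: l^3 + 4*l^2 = (l + 4)*(l^2) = l*(l + 4)*(l)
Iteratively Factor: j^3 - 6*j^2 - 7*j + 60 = (j - 4)*(j^2 - 2*j - 15) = (j - 4)*(j + 3)*(j - 5)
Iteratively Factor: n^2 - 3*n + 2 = (n - 2)*(n - 1)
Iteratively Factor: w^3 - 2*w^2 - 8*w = (w)*(w^2 - 2*w - 8) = w*(w + 2)*(w - 4)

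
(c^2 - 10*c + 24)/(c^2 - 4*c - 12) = (c - 4)/(c + 2)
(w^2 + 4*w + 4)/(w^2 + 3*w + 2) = (w + 2)/(w + 1)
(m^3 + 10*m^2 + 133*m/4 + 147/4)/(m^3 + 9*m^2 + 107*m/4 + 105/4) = (2*m + 7)/(2*m + 5)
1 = 1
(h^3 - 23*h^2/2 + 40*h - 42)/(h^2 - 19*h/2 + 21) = h - 2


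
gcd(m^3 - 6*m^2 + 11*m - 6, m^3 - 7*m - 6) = m - 3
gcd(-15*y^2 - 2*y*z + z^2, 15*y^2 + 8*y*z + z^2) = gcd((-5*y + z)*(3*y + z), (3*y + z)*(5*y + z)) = 3*y + z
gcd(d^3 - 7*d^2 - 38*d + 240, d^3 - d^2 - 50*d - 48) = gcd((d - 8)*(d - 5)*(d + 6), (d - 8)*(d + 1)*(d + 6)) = d^2 - 2*d - 48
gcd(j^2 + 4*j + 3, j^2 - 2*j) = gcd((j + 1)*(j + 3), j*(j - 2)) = 1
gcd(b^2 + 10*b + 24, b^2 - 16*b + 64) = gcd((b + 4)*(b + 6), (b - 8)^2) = 1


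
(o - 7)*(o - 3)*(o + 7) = o^3 - 3*o^2 - 49*o + 147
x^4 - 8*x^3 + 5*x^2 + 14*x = x*(x - 7)*(x - 2)*(x + 1)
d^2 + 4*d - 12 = (d - 2)*(d + 6)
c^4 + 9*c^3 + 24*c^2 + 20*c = c*(c + 2)^2*(c + 5)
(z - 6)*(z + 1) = z^2 - 5*z - 6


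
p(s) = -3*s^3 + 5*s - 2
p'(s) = 5 - 9*s^2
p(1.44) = -3.76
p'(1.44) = -13.66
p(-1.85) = 7.74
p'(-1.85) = -25.80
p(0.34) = -0.42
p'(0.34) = 3.96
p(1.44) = -3.76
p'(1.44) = -13.66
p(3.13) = -78.34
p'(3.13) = -83.17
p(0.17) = -1.16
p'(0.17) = 4.74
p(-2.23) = 20.12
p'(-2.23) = -39.76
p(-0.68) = -4.46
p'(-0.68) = 0.84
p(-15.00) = 10048.00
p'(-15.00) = -2020.00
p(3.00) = -68.00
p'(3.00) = -76.00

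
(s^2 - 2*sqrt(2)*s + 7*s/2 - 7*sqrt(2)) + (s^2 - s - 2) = 2*s^2 - 2*sqrt(2)*s + 5*s/2 - 7*sqrt(2) - 2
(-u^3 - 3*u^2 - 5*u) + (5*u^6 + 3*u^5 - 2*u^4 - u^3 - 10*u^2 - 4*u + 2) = 5*u^6 + 3*u^5 - 2*u^4 - 2*u^3 - 13*u^2 - 9*u + 2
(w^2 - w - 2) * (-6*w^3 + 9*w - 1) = -6*w^5 + 6*w^4 + 21*w^3 - 10*w^2 - 17*w + 2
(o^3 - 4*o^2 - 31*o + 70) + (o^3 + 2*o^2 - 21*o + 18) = 2*o^3 - 2*o^2 - 52*o + 88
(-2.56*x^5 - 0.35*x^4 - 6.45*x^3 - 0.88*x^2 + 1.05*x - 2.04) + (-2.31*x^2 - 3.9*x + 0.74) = -2.56*x^5 - 0.35*x^4 - 6.45*x^3 - 3.19*x^2 - 2.85*x - 1.3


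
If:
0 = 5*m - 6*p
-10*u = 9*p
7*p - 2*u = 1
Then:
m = 3/22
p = 5/44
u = -9/88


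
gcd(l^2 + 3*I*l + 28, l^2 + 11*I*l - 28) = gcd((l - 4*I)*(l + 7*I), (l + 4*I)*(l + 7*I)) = l + 7*I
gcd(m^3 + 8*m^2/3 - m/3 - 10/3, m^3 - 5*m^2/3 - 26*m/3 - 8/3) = m + 2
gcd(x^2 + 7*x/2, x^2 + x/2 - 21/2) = x + 7/2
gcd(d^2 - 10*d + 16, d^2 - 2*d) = d - 2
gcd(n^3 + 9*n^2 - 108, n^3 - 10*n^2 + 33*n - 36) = n - 3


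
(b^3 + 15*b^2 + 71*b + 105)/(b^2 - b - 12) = (b^2 + 12*b + 35)/(b - 4)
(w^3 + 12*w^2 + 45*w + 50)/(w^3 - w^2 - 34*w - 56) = (w^2 + 10*w + 25)/(w^2 - 3*w - 28)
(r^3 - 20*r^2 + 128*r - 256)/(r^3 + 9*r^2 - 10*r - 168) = (r^2 - 16*r + 64)/(r^2 + 13*r + 42)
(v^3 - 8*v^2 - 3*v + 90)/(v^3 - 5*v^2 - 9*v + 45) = (v - 6)/(v - 3)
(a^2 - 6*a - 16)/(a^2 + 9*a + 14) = (a - 8)/(a + 7)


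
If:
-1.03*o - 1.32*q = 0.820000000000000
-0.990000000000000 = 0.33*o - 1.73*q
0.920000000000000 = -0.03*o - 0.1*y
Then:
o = -1.23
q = 0.34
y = -8.83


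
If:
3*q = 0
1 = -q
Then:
No Solution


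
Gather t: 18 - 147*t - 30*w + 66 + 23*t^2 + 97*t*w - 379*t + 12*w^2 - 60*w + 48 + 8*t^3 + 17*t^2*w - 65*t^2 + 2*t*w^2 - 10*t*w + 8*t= 8*t^3 + t^2*(17*w - 42) + t*(2*w^2 + 87*w - 518) + 12*w^2 - 90*w + 132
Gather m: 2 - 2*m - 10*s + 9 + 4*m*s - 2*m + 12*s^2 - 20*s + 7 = m*(4*s - 4) + 12*s^2 - 30*s + 18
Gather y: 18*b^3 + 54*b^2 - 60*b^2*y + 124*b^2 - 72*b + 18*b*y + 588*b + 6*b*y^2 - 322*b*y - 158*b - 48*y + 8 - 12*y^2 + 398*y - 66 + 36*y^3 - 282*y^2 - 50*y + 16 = 18*b^3 + 178*b^2 + 358*b + 36*y^3 + y^2*(6*b - 294) + y*(-60*b^2 - 304*b + 300) - 42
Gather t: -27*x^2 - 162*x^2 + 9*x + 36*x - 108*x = -189*x^2 - 63*x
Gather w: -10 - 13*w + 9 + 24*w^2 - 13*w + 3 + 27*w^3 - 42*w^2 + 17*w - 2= 27*w^3 - 18*w^2 - 9*w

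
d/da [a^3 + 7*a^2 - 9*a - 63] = 3*a^2 + 14*a - 9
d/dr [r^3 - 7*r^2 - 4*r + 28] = 3*r^2 - 14*r - 4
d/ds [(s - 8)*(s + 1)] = 2*s - 7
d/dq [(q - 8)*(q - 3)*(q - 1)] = 3*q^2 - 24*q + 35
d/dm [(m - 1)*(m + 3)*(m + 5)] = 3*m^2 + 14*m + 7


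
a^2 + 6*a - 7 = (a - 1)*(a + 7)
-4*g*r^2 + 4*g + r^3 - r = (-4*g + r)*(r - 1)*(r + 1)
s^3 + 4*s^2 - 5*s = s*(s - 1)*(s + 5)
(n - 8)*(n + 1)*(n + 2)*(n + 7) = n^4 + 2*n^3 - 57*n^2 - 170*n - 112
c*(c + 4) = c^2 + 4*c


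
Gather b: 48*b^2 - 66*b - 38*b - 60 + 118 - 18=48*b^2 - 104*b + 40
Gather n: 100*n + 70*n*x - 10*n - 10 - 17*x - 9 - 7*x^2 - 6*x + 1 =n*(70*x + 90) - 7*x^2 - 23*x - 18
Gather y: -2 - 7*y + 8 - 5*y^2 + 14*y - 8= -5*y^2 + 7*y - 2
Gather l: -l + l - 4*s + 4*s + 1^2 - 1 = 0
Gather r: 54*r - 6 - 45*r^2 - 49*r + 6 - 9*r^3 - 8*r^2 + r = -9*r^3 - 53*r^2 + 6*r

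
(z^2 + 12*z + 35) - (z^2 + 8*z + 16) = 4*z + 19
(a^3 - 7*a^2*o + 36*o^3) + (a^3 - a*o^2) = 2*a^3 - 7*a^2*o - a*o^2 + 36*o^3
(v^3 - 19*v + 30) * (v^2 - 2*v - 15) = v^5 - 2*v^4 - 34*v^3 + 68*v^2 + 225*v - 450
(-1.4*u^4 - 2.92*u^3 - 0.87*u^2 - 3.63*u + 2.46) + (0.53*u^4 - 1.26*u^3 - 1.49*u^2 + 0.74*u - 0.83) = -0.87*u^4 - 4.18*u^3 - 2.36*u^2 - 2.89*u + 1.63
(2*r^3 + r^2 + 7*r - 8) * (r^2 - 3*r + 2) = 2*r^5 - 5*r^4 + 8*r^3 - 27*r^2 + 38*r - 16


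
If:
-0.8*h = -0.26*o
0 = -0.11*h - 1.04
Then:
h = -9.45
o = -29.09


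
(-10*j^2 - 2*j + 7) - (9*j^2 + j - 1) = -19*j^2 - 3*j + 8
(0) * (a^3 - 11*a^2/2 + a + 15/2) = 0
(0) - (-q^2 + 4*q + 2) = q^2 - 4*q - 2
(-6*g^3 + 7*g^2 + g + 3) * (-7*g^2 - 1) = 42*g^5 - 49*g^4 - g^3 - 28*g^2 - g - 3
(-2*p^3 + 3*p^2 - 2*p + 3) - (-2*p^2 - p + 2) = -2*p^3 + 5*p^2 - p + 1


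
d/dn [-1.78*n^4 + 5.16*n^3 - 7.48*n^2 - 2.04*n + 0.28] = -7.12*n^3 + 15.48*n^2 - 14.96*n - 2.04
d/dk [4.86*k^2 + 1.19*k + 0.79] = 9.72*k + 1.19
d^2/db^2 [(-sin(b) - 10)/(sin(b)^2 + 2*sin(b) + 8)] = (sin(b)^5 + 38*sin(b)^4 + 10*sin(b)^3 - 356*sin(b)^2 - 168*sin(b) + 112)/(sin(b)^2 + 2*sin(b) + 8)^3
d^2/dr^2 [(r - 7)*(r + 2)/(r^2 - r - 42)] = -8/(r^3 + 18*r^2 + 108*r + 216)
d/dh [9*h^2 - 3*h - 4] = 18*h - 3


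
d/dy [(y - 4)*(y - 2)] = 2*y - 6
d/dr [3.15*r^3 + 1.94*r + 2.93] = 9.45*r^2 + 1.94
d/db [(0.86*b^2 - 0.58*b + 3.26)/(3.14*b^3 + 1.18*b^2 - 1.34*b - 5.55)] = (-2.7004*b^4 + 3.6424*b^3 - 31.1772*b^2 - 17.2396*b + 7.5874)/(9.8596*b^6 + 7.4104*b^5 - 7.0228*b^4 - 38.0164*b^3 - 11.3024*b^2 + 14.874*b + 30.8025)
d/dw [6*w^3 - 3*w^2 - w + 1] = 18*w^2 - 6*w - 1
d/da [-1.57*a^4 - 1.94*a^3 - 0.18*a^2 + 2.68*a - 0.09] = -6.28*a^3 - 5.82*a^2 - 0.36*a + 2.68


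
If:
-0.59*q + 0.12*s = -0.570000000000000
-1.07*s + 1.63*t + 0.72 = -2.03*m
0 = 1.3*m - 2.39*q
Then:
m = 1.960215694003*t + 6.97800709475609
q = 1.06622610970875*t + 3.79556871262883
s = 5.24227837273467*t + 13.9115461704251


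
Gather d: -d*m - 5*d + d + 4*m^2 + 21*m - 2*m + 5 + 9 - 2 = d*(-m - 4) + 4*m^2 + 19*m + 12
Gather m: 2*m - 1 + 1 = 2*m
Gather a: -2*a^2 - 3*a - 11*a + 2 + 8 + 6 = -2*a^2 - 14*a + 16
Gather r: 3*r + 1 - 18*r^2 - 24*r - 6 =-18*r^2 - 21*r - 5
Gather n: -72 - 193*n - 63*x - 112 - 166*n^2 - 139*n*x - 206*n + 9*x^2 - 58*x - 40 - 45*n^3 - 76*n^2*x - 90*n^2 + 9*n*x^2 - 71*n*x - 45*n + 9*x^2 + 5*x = -45*n^3 + n^2*(-76*x - 256) + n*(9*x^2 - 210*x - 444) + 18*x^2 - 116*x - 224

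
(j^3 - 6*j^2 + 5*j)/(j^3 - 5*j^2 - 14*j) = (-j^2 + 6*j - 5)/(-j^2 + 5*j + 14)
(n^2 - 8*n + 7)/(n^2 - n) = (n - 7)/n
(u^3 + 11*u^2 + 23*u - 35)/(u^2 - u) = u + 12 + 35/u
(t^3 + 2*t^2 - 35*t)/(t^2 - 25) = t*(t + 7)/(t + 5)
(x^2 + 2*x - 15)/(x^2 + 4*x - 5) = (x - 3)/(x - 1)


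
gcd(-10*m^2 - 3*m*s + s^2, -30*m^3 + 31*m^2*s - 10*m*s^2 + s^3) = -5*m + s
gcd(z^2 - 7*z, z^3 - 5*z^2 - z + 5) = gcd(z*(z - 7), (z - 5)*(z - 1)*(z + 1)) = 1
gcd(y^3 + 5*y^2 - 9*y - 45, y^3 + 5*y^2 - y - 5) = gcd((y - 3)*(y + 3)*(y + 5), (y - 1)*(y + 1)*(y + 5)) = y + 5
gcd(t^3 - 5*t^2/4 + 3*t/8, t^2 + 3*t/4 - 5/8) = t - 1/2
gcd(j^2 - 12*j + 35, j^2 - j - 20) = j - 5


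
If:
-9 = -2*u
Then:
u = 9/2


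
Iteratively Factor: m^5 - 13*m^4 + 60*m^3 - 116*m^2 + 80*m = (m - 2)*(m^4 - 11*m^3 + 38*m^2 - 40*m) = (m - 2)^2*(m^3 - 9*m^2 + 20*m) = (m - 4)*(m - 2)^2*(m^2 - 5*m) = m*(m - 4)*(m - 2)^2*(m - 5)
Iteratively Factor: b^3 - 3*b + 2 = (b - 1)*(b^2 + b - 2) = (b - 1)*(b + 2)*(b - 1)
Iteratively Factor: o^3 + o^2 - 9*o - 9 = (o + 1)*(o^2 - 9) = (o - 3)*(o + 1)*(o + 3)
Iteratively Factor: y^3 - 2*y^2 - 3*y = (y - 3)*(y^2 + y) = y*(y - 3)*(y + 1)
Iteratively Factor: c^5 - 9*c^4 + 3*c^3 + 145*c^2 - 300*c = (c + 4)*(c^4 - 13*c^3 + 55*c^2 - 75*c) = c*(c + 4)*(c^3 - 13*c^2 + 55*c - 75) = c*(c - 5)*(c + 4)*(c^2 - 8*c + 15) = c*(c - 5)*(c - 3)*(c + 4)*(c - 5)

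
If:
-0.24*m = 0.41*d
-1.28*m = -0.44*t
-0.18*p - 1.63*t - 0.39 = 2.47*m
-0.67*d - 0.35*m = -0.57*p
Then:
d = 0.03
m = -0.05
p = 0.00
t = -0.16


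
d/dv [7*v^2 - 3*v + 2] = 14*v - 3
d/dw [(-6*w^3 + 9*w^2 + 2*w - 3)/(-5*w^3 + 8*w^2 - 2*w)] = (-3*w^4 + 44*w^3 - 79*w^2 + 48*w - 6)/(w^2*(25*w^4 - 80*w^3 + 84*w^2 - 32*w + 4))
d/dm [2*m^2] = 4*m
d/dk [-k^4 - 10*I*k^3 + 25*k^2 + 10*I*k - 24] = -4*k^3 - 30*I*k^2 + 50*k + 10*I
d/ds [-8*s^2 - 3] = -16*s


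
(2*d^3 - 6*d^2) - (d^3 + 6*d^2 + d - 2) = d^3 - 12*d^2 - d + 2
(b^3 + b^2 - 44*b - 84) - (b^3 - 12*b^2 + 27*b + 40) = 13*b^2 - 71*b - 124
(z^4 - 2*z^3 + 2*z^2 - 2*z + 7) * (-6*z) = -6*z^5 + 12*z^4 - 12*z^3 + 12*z^2 - 42*z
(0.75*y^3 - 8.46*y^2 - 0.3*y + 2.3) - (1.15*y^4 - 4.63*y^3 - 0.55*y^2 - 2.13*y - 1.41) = -1.15*y^4 + 5.38*y^3 - 7.91*y^2 + 1.83*y + 3.71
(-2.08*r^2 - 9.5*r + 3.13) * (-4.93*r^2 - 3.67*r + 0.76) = 10.2544*r^4 + 54.4686*r^3 + 17.8533*r^2 - 18.7071*r + 2.3788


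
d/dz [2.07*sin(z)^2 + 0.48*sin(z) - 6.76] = (4.14*sin(z) + 0.48)*cos(z)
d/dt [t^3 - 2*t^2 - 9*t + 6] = 3*t^2 - 4*t - 9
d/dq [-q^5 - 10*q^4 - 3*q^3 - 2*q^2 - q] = -5*q^4 - 40*q^3 - 9*q^2 - 4*q - 1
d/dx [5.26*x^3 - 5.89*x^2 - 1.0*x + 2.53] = 15.78*x^2 - 11.78*x - 1.0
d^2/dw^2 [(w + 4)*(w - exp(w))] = -w*exp(w) - 6*exp(w) + 2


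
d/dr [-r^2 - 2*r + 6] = -2*r - 2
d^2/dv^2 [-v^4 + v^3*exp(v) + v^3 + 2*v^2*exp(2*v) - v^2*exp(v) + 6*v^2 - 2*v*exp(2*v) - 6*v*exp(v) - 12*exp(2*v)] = v^3*exp(v) + 8*v^2*exp(2*v) + 5*v^2*exp(v) - 12*v^2 + 8*v*exp(2*v) - 4*v*exp(v) + 6*v - 52*exp(2*v) - 14*exp(v) + 12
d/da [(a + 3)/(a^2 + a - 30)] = (a^2 + a - (a + 3)*(2*a + 1) - 30)/(a^2 + a - 30)^2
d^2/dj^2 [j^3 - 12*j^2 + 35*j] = 6*j - 24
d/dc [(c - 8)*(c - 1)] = 2*c - 9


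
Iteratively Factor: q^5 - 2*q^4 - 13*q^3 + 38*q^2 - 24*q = (q - 2)*(q^4 - 13*q^2 + 12*q) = (q - 3)*(q - 2)*(q^3 + 3*q^2 - 4*q) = (q - 3)*(q - 2)*(q - 1)*(q^2 + 4*q) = q*(q - 3)*(q - 2)*(q - 1)*(q + 4)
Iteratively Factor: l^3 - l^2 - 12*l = (l + 3)*(l^2 - 4*l) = l*(l + 3)*(l - 4)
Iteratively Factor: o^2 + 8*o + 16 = (o + 4)*(o + 4)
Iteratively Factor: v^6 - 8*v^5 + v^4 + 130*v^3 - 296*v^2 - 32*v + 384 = (v - 2)*(v^5 - 6*v^4 - 11*v^3 + 108*v^2 - 80*v - 192) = (v - 4)*(v - 2)*(v^4 - 2*v^3 - 19*v^2 + 32*v + 48) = (v - 4)^2*(v - 2)*(v^3 + 2*v^2 - 11*v - 12) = (v - 4)^2*(v - 3)*(v - 2)*(v^2 + 5*v + 4) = (v - 4)^2*(v - 3)*(v - 2)*(v + 4)*(v + 1)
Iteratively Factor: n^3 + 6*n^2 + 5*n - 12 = (n - 1)*(n^2 + 7*n + 12) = (n - 1)*(n + 3)*(n + 4)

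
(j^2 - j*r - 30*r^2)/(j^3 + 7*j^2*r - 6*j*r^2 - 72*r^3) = (j^2 - j*r - 30*r^2)/(j^3 + 7*j^2*r - 6*j*r^2 - 72*r^3)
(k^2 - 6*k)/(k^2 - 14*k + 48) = k/(k - 8)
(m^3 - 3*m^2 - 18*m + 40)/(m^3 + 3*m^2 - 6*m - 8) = (m - 5)/(m + 1)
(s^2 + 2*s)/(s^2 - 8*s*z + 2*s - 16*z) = s/(s - 8*z)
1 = 1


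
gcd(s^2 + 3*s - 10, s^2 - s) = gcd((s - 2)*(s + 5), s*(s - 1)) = 1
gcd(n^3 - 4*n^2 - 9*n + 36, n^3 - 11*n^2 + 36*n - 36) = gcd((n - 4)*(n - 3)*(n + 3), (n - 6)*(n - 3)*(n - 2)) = n - 3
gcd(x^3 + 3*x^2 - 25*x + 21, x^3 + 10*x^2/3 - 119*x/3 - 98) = x + 7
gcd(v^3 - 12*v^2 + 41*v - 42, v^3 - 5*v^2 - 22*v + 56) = v^2 - 9*v + 14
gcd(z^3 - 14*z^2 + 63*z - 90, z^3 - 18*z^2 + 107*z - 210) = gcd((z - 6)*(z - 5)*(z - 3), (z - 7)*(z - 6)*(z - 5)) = z^2 - 11*z + 30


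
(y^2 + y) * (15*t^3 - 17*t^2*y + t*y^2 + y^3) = 15*t^3*y^2 + 15*t^3*y - 17*t^2*y^3 - 17*t^2*y^2 + t*y^4 + t*y^3 + y^5 + y^4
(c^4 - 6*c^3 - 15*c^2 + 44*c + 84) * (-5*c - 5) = -5*c^5 + 25*c^4 + 105*c^3 - 145*c^2 - 640*c - 420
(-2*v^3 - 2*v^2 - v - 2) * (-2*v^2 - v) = 4*v^5 + 6*v^4 + 4*v^3 + 5*v^2 + 2*v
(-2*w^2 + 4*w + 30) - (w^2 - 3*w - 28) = -3*w^2 + 7*w + 58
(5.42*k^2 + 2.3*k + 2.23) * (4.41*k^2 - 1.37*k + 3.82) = 23.9022*k^4 + 2.7176*k^3 + 27.3877*k^2 + 5.7309*k + 8.5186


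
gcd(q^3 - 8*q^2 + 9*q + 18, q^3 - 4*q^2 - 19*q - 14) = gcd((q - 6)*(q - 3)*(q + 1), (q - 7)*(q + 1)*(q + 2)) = q + 1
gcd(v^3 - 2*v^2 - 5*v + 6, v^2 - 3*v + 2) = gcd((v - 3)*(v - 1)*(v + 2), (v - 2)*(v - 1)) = v - 1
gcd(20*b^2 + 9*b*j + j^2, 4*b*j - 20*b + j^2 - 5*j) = 4*b + j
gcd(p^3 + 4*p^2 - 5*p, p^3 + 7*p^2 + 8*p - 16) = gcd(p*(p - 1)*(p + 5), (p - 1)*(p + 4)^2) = p - 1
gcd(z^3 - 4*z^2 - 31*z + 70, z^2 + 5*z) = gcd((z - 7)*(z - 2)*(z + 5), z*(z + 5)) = z + 5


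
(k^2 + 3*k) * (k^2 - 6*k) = k^4 - 3*k^3 - 18*k^2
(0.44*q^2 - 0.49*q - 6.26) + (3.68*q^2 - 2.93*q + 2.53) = 4.12*q^2 - 3.42*q - 3.73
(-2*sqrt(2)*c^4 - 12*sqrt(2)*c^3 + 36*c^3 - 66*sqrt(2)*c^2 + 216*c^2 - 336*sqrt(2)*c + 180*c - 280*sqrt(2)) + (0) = -2*sqrt(2)*c^4 - 12*sqrt(2)*c^3 + 36*c^3 - 66*sqrt(2)*c^2 + 216*c^2 - 336*sqrt(2)*c + 180*c - 280*sqrt(2)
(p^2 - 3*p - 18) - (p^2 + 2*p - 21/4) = -5*p - 51/4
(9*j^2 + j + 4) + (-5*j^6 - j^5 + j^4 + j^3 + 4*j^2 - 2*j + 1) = -5*j^6 - j^5 + j^4 + j^3 + 13*j^2 - j + 5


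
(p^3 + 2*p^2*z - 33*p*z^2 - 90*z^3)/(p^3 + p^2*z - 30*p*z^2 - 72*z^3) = (p + 5*z)/(p + 4*z)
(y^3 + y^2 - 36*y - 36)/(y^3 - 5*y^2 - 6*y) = (y + 6)/y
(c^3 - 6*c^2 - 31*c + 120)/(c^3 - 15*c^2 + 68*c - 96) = (c + 5)/(c - 4)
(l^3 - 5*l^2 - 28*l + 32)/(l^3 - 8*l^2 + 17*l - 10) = (l^2 - 4*l - 32)/(l^2 - 7*l + 10)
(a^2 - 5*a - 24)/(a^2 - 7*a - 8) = (a + 3)/(a + 1)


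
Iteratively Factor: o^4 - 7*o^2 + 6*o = (o - 2)*(o^3 + 2*o^2 - 3*o) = o*(o - 2)*(o^2 + 2*o - 3) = o*(o - 2)*(o - 1)*(o + 3)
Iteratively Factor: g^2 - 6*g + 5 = (g - 5)*(g - 1)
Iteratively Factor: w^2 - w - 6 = (w + 2)*(w - 3)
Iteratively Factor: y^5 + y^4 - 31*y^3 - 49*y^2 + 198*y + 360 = (y + 2)*(y^4 - y^3 - 29*y^2 + 9*y + 180) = (y + 2)*(y + 3)*(y^3 - 4*y^2 - 17*y + 60) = (y + 2)*(y + 3)*(y + 4)*(y^2 - 8*y + 15) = (y - 5)*(y + 2)*(y + 3)*(y + 4)*(y - 3)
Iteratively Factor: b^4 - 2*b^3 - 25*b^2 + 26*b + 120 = (b - 5)*(b^3 + 3*b^2 - 10*b - 24) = (b - 5)*(b + 4)*(b^2 - b - 6) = (b - 5)*(b + 2)*(b + 4)*(b - 3)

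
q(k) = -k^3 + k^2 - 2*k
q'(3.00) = -23.00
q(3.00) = -24.00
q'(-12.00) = -458.00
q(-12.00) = 1896.00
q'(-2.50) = -25.75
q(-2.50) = 26.88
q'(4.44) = -52.26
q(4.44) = -76.69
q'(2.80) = -19.92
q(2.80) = -19.71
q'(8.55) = -204.21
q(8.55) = -569.02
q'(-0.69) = -4.81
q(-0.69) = 2.18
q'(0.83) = -2.41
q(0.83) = -1.54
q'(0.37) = -1.67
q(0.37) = -0.65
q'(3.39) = -29.70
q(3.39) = -34.25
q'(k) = -3*k^2 + 2*k - 2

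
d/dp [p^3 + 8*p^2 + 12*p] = 3*p^2 + 16*p + 12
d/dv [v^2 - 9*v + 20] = 2*v - 9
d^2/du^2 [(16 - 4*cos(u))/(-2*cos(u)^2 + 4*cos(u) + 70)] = 2*(9*sin(u)^4*cos(u) - 14*sin(u)^4 + 650*sin(u)^2 + 2841*cos(u)/2 + 60*cos(3*u) - cos(5*u)/2 - 184)/(sin(u)^2 + 2*cos(u) + 34)^3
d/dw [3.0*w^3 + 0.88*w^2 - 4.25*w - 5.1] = 9.0*w^2 + 1.76*w - 4.25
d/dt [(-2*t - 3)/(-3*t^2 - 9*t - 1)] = (6*t^2 + 18*t - 3*(2*t + 3)^2 + 2)/(3*t^2 + 9*t + 1)^2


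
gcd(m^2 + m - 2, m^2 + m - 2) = m^2 + m - 2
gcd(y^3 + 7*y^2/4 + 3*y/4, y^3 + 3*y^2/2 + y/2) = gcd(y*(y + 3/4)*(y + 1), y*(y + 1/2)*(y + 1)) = y^2 + y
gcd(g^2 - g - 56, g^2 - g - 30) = 1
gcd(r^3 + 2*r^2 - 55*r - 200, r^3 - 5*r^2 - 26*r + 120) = r + 5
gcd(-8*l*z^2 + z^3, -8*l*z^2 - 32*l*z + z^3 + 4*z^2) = -8*l*z + z^2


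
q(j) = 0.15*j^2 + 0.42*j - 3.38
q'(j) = 0.3*j + 0.42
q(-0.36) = -3.51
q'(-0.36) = 0.31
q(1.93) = -2.01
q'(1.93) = 1.00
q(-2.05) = -3.61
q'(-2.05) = -0.20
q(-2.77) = -3.39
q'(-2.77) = -0.41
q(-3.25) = -3.16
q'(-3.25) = -0.56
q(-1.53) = -3.67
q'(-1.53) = -0.04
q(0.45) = -3.16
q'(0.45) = 0.56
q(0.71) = -3.01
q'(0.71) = 0.63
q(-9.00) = 4.99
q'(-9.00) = -2.28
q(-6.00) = -0.50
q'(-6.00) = -1.38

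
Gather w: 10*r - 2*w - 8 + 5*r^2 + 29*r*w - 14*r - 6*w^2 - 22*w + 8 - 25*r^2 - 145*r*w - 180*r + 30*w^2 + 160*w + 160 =-20*r^2 - 184*r + 24*w^2 + w*(136 - 116*r) + 160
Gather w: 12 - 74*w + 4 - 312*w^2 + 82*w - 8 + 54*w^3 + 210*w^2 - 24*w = 54*w^3 - 102*w^2 - 16*w + 8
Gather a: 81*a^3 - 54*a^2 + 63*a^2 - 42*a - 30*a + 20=81*a^3 + 9*a^2 - 72*a + 20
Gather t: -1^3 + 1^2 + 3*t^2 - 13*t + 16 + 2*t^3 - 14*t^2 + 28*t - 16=2*t^3 - 11*t^2 + 15*t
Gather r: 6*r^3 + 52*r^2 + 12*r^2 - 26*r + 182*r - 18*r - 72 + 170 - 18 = 6*r^3 + 64*r^2 + 138*r + 80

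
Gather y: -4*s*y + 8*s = -4*s*y + 8*s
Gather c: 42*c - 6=42*c - 6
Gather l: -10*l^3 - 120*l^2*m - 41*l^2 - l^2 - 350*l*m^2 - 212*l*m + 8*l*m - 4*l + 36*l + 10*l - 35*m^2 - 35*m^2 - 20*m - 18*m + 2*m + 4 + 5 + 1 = -10*l^3 + l^2*(-120*m - 42) + l*(-350*m^2 - 204*m + 42) - 70*m^2 - 36*m + 10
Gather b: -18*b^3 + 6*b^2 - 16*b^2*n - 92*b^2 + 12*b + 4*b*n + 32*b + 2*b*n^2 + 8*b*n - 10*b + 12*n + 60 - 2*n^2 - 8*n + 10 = -18*b^3 + b^2*(-16*n - 86) + b*(2*n^2 + 12*n + 34) - 2*n^2 + 4*n + 70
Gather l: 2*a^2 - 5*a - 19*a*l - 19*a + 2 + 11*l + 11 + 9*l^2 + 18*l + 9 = 2*a^2 - 24*a + 9*l^2 + l*(29 - 19*a) + 22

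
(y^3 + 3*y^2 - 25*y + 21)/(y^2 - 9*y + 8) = (y^2 + 4*y - 21)/(y - 8)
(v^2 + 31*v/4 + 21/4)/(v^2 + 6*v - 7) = (v + 3/4)/(v - 1)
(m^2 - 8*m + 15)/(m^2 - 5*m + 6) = (m - 5)/(m - 2)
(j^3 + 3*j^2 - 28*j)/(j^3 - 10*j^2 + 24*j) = (j + 7)/(j - 6)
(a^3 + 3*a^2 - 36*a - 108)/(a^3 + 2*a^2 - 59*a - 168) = (a^2 - 36)/(a^2 - a - 56)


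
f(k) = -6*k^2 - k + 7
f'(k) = -12*k - 1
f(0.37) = 5.81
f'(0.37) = -5.44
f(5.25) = -163.62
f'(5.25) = -64.00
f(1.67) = -11.40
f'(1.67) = -21.04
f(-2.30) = -22.44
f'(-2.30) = 26.60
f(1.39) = -5.98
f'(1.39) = -17.68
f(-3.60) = -67.16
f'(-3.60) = 42.20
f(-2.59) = -30.66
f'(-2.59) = 30.08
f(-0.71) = 4.69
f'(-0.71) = 7.52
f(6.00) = -215.00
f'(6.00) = -73.00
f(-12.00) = -845.00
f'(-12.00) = 143.00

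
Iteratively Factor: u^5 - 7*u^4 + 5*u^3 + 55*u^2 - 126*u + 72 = (u - 1)*(u^4 - 6*u^3 - u^2 + 54*u - 72) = (u - 4)*(u - 1)*(u^3 - 2*u^2 - 9*u + 18) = (u - 4)*(u - 1)*(u + 3)*(u^2 - 5*u + 6) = (u - 4)*(u - 2)*(u - 1)*(u + 3)*(u - 3)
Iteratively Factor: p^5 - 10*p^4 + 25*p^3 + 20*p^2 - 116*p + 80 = (p + 2)*(p^4 - 12*p^3 + 49*p^2 - 78*p + 40) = (p - 5)*(p + 2)*(p^3 - 7*p^2 + 14*p - 8) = (p - 5)*(p - 1)*(p + 2)*(p^2 - 6*p + 8) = (p - 5)*(p - 4)*(p - 1)*(p + 2)*(p - 2)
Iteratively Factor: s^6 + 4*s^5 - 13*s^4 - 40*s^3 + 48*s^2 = (s + 4)*(s^5 - 13*s^3 + 12*s^2) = s*(s + 4)*(s^4 - 13*s^2 + 12*s) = s^2*(s + 4)*(s^3 - 13*s + 12) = s^2*(s - 1)*(s + 4)*(s^2 + s - 12) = s^2*(s - 1)*(s + 4)^2*(s - 3)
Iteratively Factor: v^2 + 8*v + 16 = (v + 4)*(v + 4)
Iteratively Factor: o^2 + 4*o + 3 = (o + 3)*(o + 1)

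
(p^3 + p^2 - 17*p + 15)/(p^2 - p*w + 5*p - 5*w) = (p^2 - 4*p + 3)/(p - w)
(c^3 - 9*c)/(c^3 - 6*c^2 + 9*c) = (c + 3)/(c - 3)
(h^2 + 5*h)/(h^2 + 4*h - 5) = h/(h - 1)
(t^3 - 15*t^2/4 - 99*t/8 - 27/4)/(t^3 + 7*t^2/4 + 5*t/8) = (8*t^3 - 30*t^2 - 99*t - 54)/(t*(8*t^2 + 14*t + 5))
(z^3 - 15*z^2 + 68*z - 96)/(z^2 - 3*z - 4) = (z^2 - 11*z + 24)/(z + 1)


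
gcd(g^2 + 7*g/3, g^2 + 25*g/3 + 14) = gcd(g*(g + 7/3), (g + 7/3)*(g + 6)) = g + 7/3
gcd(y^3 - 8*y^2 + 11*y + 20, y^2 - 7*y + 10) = y - 5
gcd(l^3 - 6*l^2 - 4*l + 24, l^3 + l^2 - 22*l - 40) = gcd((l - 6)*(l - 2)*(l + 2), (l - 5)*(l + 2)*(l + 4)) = l + 2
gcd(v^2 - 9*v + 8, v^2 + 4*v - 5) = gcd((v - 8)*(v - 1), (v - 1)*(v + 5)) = v - 1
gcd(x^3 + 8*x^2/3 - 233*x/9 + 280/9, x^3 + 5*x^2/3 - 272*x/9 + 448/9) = x^2 + 13*x/3 - 56/3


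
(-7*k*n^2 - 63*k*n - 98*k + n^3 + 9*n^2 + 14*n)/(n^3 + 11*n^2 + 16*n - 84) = (-7*k*n - 14*k + n^2 + 2*n)/(n^2 + 4*n - 12)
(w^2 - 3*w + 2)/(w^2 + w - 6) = (w - 1)/(w + 3)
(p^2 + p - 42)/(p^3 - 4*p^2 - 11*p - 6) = (p + 7)/(p^2 + 2*p + 1)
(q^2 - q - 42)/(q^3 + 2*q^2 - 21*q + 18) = (q - 7)/(q^2 - 4*q + 3)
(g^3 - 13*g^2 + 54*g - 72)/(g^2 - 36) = (g^2 - 7*g + 12)/(g + 6)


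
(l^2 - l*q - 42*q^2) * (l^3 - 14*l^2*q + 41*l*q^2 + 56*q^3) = l^5 - 15*l^4*q + 13*l^3*q^2 + 603*l^2*q^3 - 1778*l*q^4 - 2352*q^5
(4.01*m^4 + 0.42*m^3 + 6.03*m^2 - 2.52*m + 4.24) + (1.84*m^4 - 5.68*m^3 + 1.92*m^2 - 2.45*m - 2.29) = 5.85*m^4 - 5.26*m^3 + 7.95*m^2 - 4.97*m + 1.95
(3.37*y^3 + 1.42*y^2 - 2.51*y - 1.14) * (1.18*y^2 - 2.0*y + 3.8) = 3.9766*y^5 - 5.0644*y^4 + 7.0042*y^3 + 9.0708*y^2 - 7.258*y - 4.332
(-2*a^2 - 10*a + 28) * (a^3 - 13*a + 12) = -2*a^5 - 10*a^4 + 54*a^3 + 106*a^2 - 484*a + 336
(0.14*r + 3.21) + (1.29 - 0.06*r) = 0.08*r + 4.5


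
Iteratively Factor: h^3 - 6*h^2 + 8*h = (h - 2)*(h^2 - 4*h) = h*(h - 2)*(h - 4)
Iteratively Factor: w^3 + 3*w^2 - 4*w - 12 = (w - 2)*(w^2 + 5*w + 6) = (w - 2)*(w + 3)*(w + 2)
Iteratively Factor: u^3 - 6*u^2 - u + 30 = (u - 5)*(u^2 - u - 6) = (u - 5)*(u + 2)*(u - 3)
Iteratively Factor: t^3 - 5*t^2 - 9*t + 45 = (t + 3)*(t^2 - 8*t + 15) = (t - 3)*(t + 3)*(t - 5)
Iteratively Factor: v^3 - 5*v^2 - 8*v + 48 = (v + 3)*(v^2 - 8*v + 16) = (v - 4)*(v + 3)*(v - 4)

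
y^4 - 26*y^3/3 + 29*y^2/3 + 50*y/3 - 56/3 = (y - 7)*(y - 2)*(y - 1)*(y + 4/3)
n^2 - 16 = (n - 4)*(n + 4)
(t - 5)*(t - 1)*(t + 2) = t^3 - 4*t^2 - 7*t + 10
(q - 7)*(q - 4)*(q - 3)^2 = q^4 - 17*q^3 + 103*q^2 - 267*q + 252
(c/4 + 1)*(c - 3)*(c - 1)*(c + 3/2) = c^4/4 + 3*c^3/8 - 13*c^2/4 - 15*c/8 + 9/2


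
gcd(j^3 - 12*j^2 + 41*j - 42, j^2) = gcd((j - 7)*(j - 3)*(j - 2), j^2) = 1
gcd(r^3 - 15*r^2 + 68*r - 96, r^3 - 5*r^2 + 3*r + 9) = r - 3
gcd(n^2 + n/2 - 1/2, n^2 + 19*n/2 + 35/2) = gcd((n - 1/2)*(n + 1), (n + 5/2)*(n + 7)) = 1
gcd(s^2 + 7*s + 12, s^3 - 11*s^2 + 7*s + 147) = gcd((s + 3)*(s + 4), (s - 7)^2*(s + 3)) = s + 3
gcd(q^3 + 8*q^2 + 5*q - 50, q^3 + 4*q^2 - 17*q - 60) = q + 5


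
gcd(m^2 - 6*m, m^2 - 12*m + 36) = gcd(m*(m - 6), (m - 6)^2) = m - 6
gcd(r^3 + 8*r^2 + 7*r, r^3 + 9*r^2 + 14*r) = r^2 + 7*r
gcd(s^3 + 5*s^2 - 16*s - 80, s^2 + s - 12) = s + 4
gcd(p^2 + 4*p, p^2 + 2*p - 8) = p + 4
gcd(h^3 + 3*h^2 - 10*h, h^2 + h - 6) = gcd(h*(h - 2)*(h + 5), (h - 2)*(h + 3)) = h - 2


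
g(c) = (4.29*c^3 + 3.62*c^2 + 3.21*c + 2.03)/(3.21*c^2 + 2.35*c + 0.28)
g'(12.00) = 1.33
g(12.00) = 16.25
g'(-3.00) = 1.26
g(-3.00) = -4.11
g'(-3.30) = 1.27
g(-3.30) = -4.49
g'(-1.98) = 1.19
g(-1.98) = -2.85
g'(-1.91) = 1.18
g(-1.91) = -2.77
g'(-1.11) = 1.47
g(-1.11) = -1.81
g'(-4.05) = 1.29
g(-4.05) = -5.45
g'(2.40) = 1.20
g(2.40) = 3.68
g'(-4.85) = 1.31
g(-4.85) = -6.49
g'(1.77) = 1.09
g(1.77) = 2.96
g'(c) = (-6.42*c - 2.35)*(4.29*c^3 + 3.62*c^2 + 3.21*c + 2.03)/(3.21*c^2 + 2.35*c + 0.28)^2 + (12.87*c^2 + 7.24*c + 3.21)/(3.21*c^2 + 2.35*c + 0.28) = (13.7709*c^4 + 20.163*c^3 + 1.8065*c^2 - 11.0054*c - 3.8717)/(10.3041*c^4 + 15.087*c^3 + 7.3201*c^2 + 1.316*c + 0.0784)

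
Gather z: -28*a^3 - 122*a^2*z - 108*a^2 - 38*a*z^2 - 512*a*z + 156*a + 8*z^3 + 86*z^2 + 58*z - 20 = -28*a^3 - 108*a^2 + 156*a + 8*z^3 + z^2*(86 - 38*a) + z*(-122*a^2 - 512*a + 58) - 20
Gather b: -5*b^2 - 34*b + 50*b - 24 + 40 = -5*b^2 + 16*b + 16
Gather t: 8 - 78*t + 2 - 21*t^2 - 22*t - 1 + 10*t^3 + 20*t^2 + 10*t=10*t^3 - t^2 - 90*t + 9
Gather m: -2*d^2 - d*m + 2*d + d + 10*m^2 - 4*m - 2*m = -2*d^2 + 3*d + 10*m^2 + m*(-d - 6)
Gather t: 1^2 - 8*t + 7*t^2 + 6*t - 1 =7*t^2 - 2*t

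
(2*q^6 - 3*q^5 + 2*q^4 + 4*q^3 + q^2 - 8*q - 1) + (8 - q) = 2*q^6 - 3*q^5 + 2*q^4 + 4*q^3 + q^2 - 9*q + 7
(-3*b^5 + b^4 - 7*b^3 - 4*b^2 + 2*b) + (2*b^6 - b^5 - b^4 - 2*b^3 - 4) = 2*b^6 - 4*b^5 - 9*b^3 - 4*b^2 + 2*b - 4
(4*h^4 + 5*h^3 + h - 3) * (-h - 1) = -4*h^5 - 9*h^4 - 5*h^3 - h^2 + 2*h + 3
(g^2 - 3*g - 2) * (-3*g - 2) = -3*g^3 + 7*g^2 + 12*g + 4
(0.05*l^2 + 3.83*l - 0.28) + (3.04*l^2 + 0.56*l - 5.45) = 3.09*l^2 + 4.39*l - 5.73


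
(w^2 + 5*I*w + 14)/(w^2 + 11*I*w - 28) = (w - 2*I)/(w + 4*I)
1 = 1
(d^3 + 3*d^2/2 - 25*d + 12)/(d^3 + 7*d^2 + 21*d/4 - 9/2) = 2*(d - 4)/(2*d + 3)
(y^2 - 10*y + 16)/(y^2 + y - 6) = (y - 8)/(y + 3)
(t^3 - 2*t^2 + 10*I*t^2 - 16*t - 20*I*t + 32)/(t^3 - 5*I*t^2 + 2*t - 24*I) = (t^2 + t*(-2 + 8*I) - 16*I)/(t^2 - 7*I*t - 12)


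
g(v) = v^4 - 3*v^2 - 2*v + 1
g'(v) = 4*v^3 - 6*v - 2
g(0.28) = 0.21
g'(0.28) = -3.59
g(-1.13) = 1.06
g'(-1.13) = -0.99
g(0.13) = 0.69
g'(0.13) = -2.77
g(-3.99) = 214.67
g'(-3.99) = -232.14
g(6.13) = 1288.03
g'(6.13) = 882.61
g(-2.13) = 12.23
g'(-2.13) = -27.87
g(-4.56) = 380.11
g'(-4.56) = -353.92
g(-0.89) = 1.03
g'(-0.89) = 0.52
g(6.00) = 1177.00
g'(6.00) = 826.00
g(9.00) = 6301.00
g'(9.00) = 2860.00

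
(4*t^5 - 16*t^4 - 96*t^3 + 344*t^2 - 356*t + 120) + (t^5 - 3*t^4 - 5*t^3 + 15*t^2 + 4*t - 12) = 5*t^5 - 19*t^4 - 101*t^3 + 359*t^2 - 352*t + 108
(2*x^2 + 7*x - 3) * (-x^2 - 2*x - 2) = -2*x^4 - 11*x^3 - 15*x^2 - 8*x + 6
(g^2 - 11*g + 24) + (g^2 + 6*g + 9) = 2*g^2 - 5*g + 33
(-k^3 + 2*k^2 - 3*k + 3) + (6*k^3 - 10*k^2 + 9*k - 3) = 5*k^3 - 8*k^2 + 6*k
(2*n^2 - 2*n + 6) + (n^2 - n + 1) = 3*n^2 - 3*n + 7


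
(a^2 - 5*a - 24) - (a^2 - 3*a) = -2*a - 24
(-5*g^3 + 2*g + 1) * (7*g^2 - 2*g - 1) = -35*g^5 + 10*g^4 + 19*g^3 + 3*g^2 - 4*g - 1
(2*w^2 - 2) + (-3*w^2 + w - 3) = -w^2 + w - 5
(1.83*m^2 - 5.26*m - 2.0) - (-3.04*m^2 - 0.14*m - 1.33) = 4.87*m^2 - 5.12*m - 0.67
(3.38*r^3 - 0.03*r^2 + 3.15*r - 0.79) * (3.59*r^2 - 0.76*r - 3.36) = 12.1342*r^5 - 2.6765*r^4 - 0.0255000000000011*r^3 - 5.1293*r^2 - 9.9836*r + 2.6544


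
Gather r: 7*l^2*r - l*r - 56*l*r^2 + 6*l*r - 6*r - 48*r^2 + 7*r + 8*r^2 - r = r^2*(-56*l - 40) + r*(7*l^2 + 5*l)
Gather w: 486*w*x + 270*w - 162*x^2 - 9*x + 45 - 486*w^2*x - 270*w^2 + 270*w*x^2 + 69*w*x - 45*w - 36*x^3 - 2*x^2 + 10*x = w^2*(-486*x - 270) + w*(270*x^2 + 555*x + 225) - 36*x^3 - 164*x^2 + x + 45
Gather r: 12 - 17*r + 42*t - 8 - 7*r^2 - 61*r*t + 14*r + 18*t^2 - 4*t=-7*r^2 + r*(-61*t - 3) + 18*t^2 + 38*t + 4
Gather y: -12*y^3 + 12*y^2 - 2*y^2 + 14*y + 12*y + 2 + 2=-12*y^3 + 10*y^2 + 26*y + 4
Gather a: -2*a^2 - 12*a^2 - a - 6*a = -14*a^2 - 7*a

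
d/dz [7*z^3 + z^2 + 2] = z*(21*z + 2)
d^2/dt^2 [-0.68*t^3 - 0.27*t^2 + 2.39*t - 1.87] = -4.08*t - 0.54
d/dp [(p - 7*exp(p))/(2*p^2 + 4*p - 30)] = ((1 - 7*exp(p))*(p^2 + 2*p - 15)/2 - (p + 1)*(p - 7*exp(p)))/(p^2 + 2*p - 15)^2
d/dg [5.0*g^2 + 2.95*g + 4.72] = 10.0*g + 2.95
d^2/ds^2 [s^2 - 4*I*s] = 2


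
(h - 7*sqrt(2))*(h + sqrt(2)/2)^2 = h^3 - 6*sqrt(2)*h^2 - 27*h/2 - 7*sqrt(2)/2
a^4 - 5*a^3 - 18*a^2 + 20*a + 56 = (a - 7)*(a - 2)*(a + 2)^2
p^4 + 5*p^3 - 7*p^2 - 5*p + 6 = (p - 1)^2*(p + 1)*(p + 6)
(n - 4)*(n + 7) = n^2 + 3*n - 28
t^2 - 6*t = t*(t - 6)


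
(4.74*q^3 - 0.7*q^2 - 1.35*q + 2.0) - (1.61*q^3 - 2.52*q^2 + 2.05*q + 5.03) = 3.13*q^3 + 1.82*q^2 - 3.4*q - 3.03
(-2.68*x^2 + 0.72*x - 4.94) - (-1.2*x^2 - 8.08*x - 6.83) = -1.48*x^2 + 8.8*x + 1.89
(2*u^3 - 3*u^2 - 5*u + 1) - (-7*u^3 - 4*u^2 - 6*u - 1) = 9*u^3 + u^2 + u + 2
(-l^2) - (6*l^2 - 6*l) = -7*l^2 + 6*l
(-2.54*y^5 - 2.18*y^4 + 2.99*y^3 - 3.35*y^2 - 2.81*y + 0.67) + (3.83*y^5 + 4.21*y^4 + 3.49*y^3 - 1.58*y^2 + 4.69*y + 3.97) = 1.29*y^5 + 2.03*y^4 + 6.48*y^3 - 4.93*y^2 + 1.88*y + 4.64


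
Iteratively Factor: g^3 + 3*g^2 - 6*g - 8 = (g + 1)*(g^2 + 2*g - 8) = (g - 2)*(g + 1)*(g + 4)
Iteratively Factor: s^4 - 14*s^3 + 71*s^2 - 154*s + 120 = (s - 2)*(s^3 - 12*s^2 + 47*s - 60) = (s - 4)*(s - 2)*(s^2 - 8*s + 15) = (s - 5)*(s - 4)*(s - 2)*(s - 3)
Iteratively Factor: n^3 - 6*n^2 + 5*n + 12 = (n - 3)*(n^2 - 3*n - 4) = (n - 3)*(n + 1)*(n - 4)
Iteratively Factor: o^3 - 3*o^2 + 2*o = (o - 2)*(o^2 - o) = (o - 2)*(o - 1)*(o)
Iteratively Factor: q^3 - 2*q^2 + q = (q)*(q^2 - 2*q + 1) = q*(q - 1)*(q - 1)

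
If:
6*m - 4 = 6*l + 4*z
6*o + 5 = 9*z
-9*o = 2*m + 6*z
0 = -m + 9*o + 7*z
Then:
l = -287/363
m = 15/121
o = -100/363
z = 45/121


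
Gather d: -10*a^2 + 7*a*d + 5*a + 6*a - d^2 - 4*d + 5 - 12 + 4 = -10*a^2 + 11*a - d^2 + d*(7*a - 4) - 3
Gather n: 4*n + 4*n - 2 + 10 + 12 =8*n + 20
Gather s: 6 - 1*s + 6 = 12 - s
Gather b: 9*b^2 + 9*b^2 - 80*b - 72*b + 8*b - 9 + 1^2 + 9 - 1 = 18*b^2 - 144*b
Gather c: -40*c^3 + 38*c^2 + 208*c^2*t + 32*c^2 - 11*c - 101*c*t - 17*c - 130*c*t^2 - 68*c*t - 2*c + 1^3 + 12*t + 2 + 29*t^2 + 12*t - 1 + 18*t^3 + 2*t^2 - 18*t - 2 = -40*c^3 + c^2*(208*t + 70) + c*(-130*t^2 - 169*t - 30) + 18*t^3 + 31*t^2 + 6*t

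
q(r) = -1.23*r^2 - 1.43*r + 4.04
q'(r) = -2.46*r - 1.43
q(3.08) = -12.03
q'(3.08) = -9.01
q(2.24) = -5.33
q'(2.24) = -6.94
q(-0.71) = 4.44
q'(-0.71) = 0.32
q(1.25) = 0.33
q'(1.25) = -4.50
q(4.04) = -21.81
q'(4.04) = -11.37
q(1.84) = -2.76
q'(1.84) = -5.96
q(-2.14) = 1.47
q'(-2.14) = 3.83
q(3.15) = -12.67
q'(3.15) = -9.18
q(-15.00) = -251.26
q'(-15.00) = 35.47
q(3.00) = -11.32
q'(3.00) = -8.81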